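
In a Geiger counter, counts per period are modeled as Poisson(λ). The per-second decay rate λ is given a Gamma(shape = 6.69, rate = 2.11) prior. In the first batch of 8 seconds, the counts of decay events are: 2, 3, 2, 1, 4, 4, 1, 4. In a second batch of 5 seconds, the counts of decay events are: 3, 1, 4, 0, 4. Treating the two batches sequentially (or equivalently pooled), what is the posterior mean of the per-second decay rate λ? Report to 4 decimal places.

2.6267

With a Gamma(shape α, rate β) prior, the Poisson likelihood is conjugate: the posterior is Gamma(α + ΣXᵢ, β + n).
Batch 1: sum of counts S = 21 over n = 8 seconds.
After batch 1: Gamma(α+S, β+n) = Gamma(6.69+21, 2.11+8) = Gamma(27.69, 10.11).
Batch 2: sum of counts S = 12 over n = 5 seconds.
After batch 2: Gamma(α+S, β+n) = Gamma(27.69+12, 10.11+5) = Gamma(39.69, 15.11).
Posterior mean = α/β = 39.69/15.11 = 2.6267.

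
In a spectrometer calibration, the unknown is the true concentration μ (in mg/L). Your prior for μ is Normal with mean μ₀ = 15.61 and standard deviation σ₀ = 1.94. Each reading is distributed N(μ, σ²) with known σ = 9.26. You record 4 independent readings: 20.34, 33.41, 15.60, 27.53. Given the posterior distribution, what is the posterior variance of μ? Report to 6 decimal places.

For Normal data with known variance σ², a Normal(μ₀, σ₀²) prior on μ is conjugate. Posterior precision = 1/σ₀² + n/σ²; posterior mean is the precision-weighted average of μ₀ and x̄.
σ₀² = 1.94² = 3.7636, σ² = 9.26² = 85.7476; σ² + n·σ₀² = 85.7476 + 4·3.7636 = 100.802.
Posterior precision = 1/σ₀² + n/σ² = 1/3.7636 + 4/85.7476 = (σ² + n·σ₀²)/(σ₀²σ²) = 100.802/(3.7636·85.7476); posterior variance σₙ² = σ₀²σ²/(σ² + n·σ₀²) = 3.7636·85.7476/100.802 = 3.201520.

3.201520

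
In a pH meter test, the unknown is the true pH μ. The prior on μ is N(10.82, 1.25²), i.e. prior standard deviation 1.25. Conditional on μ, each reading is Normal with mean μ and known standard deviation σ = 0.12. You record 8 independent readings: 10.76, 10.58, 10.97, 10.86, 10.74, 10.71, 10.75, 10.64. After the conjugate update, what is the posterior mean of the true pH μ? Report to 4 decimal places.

For Normal data with known variance σ², a Normal(μ₀, σ₀²) prior on μ is conjugate. Posterior precision = 1/σ₀² + n/σ²; posterior mean is the precision-weighted average of μ₀ and x̄.
Σxᵢ = 10.76 + 10.58 + 10.97 + 10.86 + 10.74 + 10.71 + 10.75 + 10.64 = 86.01, so n·x̄ = 86.01.
σ₀² = 1.25² = 1.5625, σ² = 0.12² = 0.0144; σ² + n·σ₀² = 0.0144 + 8·1.5625 = 12.5144.
Posterior mean = (μ₀/σ₀² + n·x̄/σ²)/(1/σ₀² + n/σ²) = (σ²·μ₀ + σ₀²·n·x̄)/(σ² + n·σ₀²) = (0.0144·10.82 + 1.5625·86.01)/12.5144 = 134.546433/12.5144 = 10.7513.

10.7513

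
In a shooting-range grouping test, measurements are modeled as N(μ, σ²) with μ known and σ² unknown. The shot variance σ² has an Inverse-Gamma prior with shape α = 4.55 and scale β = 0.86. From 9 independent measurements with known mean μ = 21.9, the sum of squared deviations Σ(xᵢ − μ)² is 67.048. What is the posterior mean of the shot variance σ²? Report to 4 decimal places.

With known mean μ and an Inverse-Gamma(α, β) prior on σ², the Normal likelihood is conjugate: posterior is Inv-Gamma(α + n/2, β + Σ(xᵢ−μ)²/2).
Posterior: Inv-Gamma(4.55 + 9/2, 0.86 + 67.048/2) = Inv-Gamma(9.05, 34.3840).
E[σ²|data] = β/(α−1) = 34.3840/8.05 = 4.2713.

4.2713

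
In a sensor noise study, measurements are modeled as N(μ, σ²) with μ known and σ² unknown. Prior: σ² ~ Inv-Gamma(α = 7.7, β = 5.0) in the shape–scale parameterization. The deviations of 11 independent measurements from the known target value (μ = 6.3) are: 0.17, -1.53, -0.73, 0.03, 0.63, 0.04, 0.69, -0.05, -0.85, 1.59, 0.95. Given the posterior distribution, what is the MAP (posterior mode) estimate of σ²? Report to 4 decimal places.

0.6315

With known mean μ and an Inverse-Gamma(α, β) prior on σ², the Normal likelihood is conjugate: posterior is Inv-Gamma(α + n/2, β + Σ(xᵢ−μ)²/2).
Σ(xᵢ−μ)² = (0.17)² + (-1.53)² + (-0.73)² + (0.03)² + (0.63)² + (0.04)² + (0.69)² + (-0.05)² + (-0.85)² + (1.59)² + (0.95)² = 7.9338.
Posterior: Inv-Gamma(7.7 + 11/2, 5.0 + 7.9338/2) = Inv-Gamma(13.20, 8.96690).
Mode = β/(α+1) = 8.96690/14.20 = 0.6315.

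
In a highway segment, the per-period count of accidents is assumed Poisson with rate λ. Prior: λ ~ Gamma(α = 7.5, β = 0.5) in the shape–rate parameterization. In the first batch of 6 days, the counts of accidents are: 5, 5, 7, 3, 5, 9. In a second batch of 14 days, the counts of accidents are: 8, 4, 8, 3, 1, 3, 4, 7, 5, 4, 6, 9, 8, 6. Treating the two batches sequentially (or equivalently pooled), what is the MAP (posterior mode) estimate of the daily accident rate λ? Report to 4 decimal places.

5.6829

With a Gamma(shape α, rate β) prior, the Poisson likelihood is conjugate: the posterior is Gamma(α + ΣXᵢ, β + n).
Batch 1: sum of counts S = 34 over n = 6 days.
After batch 1: Gamma(α+S, β+n) = Gamma(7.5+34, 0.5+6) = Gamma(41.5, 6.5).
Batch 2: sum of counts S = 76 over n = 14 days.
After batch 2: Gamma(α+S, β+n) = Gamma(41.5+76, 6.5+14) = Gamma(117.5, 20.5).
Mode of Gamma(α,β) for α≥1 is (α−1)/β = 116.5/20.5 = 5.6829.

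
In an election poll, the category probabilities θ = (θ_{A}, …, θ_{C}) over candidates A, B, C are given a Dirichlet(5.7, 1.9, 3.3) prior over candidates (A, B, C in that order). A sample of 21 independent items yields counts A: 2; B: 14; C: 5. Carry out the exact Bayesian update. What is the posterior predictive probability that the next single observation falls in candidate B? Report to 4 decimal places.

0.4984

The Dirichlet prior is conjugate to the Multinomial likelihood: each posterior αⱼ = prior αⱼ + observed count nⱼ.
Posterior concentration: (7.7, 15.9, 8.3), total = 31.9.
P(next = B | data) = α_{B}/Σα = 0.4984.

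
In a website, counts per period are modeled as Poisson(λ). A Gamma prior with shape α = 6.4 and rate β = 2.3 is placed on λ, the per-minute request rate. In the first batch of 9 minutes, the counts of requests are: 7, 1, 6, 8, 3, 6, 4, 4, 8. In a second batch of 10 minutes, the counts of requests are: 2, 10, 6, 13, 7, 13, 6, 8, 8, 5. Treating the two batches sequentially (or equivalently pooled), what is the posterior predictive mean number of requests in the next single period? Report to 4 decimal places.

6.1690

With a Gamma(shape α, rate β) prior, the Poisson likelihood is conjugate: the posterior is Gamma(α + ΣXᵢ, β + n).
Batch 1: sum of counts S = 47 over n = 9 minutes.
After batch 1: Gamma(α+S, β+n) = Gamma(6.4+47, 2.3+9) = Gamma(53.4, 11.3).
Batch 2: sum of counts S = 78 over n = 10 minutes.
After batch 2: Gamma(α+S, β+n) = Gamma(53.4+78, 11.3+10) = Gamma(131.4, 21.3).
The predictive distribution for one future period is NegBinom with mean α/β = 6.1690.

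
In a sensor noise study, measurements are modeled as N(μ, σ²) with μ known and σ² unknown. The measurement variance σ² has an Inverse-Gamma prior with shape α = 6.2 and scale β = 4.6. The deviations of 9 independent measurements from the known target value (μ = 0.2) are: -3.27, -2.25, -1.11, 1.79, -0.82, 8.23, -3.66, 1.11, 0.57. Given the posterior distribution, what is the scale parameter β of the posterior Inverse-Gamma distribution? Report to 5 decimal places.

56.37475

With known mean μ and an Inverse-Gamma(α, β) prior on σ², the Normal likelihood is conjugate: posterior is Inv-Gamma(α + n/2, β + Σ(xᵢ−μ)²/2).
Σ(xᵢ−μ)² = (-3.27)² + (-2.25)² + (-1.11)² + (1.79)² + (-0.82)² + (8.23)² + (-3.66)² + (1.11)² + (0.57)² = 103.5495.
Posterior: Inv-Gamma(6.2 + 9/2, 4.6 + 103.5495/2) = Inv-Gamma(10.70, 56.37475).
Posterior β = 56.37475.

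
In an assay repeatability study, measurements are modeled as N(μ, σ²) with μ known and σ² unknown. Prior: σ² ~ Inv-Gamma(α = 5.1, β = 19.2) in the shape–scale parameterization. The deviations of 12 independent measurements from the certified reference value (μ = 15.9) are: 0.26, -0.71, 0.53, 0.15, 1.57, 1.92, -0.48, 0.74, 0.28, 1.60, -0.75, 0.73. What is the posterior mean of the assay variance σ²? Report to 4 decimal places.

2.4722

With known mean μ and an Inverse-Gamma(α, β) prior on σ², the Normal likelihood is conjugate: posterior is Inv-Gamma(α + n/2, β + Σ(xᵢ−μ)²/2).
Σ(xᵢ−μ)² = (0.26)² + (-0.71)² + (0.53)² + (0.15)² + (1.57)² + (1.92)² + (-0.48)² + (0.74)² + (0.28)² + (1.60)² + (-0.75)² + (0.73)² = 11.5382.
Posterior: Inv-Gamma(5.1 + 12/2, 19.2 + 11.5382/2) = Inv-Gamma(11.10, 24.96910).
E[σ²|data] = β/(α−1) = 24.96910/10.10 = 2.4722.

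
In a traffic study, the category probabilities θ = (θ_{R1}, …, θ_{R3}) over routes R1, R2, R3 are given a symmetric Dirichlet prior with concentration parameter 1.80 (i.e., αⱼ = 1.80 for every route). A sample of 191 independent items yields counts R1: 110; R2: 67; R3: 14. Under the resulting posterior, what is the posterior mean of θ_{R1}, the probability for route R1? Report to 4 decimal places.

0.5692

The Dirichlet prior is conjugate to the Multinomial likelihood: each posterior αⱼ = prior αⱼ + observed count nⱼ.
Posterior concentration: (111.80, 68.80, 15.80), total = 196.40.
E[θ_{R1}|data] = α_{R1}/Σα = 111.80/196.40 = 0.5692.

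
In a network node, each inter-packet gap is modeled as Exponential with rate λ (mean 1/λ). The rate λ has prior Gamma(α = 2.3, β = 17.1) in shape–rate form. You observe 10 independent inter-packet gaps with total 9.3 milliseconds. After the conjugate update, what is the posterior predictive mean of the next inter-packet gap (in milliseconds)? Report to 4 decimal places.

2.3363

With a Gamma(shape α, rate β) prior on the exponential rate λ, the posterior after n observations with total T = Σxᵢ is Gamma(α+n, β+T).
Posterior: Gamma(2.3+10, 17.1+9.3) = Gamma(12.3, 26.4).
The predictive distribution for the next observation is Lomax; its mean is β/(α−1) = 26.4/11.3 = 2.3363.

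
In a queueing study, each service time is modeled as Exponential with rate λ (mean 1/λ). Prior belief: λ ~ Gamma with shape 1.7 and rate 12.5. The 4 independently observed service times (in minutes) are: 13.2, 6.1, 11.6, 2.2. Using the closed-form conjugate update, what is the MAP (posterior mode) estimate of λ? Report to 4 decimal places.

0.1031

With a Gamma(shape α, rate β) prior on the exponential rate λ, the posterior after n observations with total T = Σxᵢ is Gamma(α+n, β+T).
Sum of observations T = 33.1 minutes; n = 4.
Posterior: Gamma(1.7+4, 12.5+33.1) = Gamma(5.7, 45.6).
Mode = (α−1)/β = 0.1031.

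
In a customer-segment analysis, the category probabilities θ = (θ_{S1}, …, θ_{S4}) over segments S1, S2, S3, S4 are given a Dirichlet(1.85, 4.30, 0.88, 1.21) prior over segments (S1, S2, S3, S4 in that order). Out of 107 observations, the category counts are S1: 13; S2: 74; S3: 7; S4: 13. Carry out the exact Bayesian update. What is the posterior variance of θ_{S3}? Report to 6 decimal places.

The Dirichlet prior is conjugate to the Multinomial likelihood: each posterior αⱼ = prior αⱼ + observed count nⱼ.
Posterior concentration: (14.85, 78.30, 7.88, 14.21), total = 115.24.
Var[θ_j] = α_j(Σα−α_j)/((Σα)²(Σα+1)) = 7.88·107.36/(115.24²·116.24) = 0.000548.

0.000548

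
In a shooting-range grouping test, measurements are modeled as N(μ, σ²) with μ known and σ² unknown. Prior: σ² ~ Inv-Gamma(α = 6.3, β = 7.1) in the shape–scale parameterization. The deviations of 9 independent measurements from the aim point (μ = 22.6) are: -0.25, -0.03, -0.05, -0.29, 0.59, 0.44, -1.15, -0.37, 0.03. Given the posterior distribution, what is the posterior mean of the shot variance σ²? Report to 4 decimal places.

0.8343

With known mean μ and an Inverse-Gamma(α, β) prior on σ², the Normal likelihood is conjugate: posterior is Inv-Gamma(α + n/2, β + Σ(xᵢ−μ)²/2).
Σ(xᵢ−μ)² = (-0.25)² + (-0.03)² + (-0.05)² + (-0.29)² + (0.59)² + (0.44)² + (-1.15)² + (-0.37)² + (0.03)² = 2.1520.
Posterior: Inv-Gamma(6.3 + 9/2, 7.1 + 2.1520/2) = Inv-Gamma(10.80, 8.17600).
E[σ²|data] = β/(α−1) = 8.17600/9.80 = 0.8343.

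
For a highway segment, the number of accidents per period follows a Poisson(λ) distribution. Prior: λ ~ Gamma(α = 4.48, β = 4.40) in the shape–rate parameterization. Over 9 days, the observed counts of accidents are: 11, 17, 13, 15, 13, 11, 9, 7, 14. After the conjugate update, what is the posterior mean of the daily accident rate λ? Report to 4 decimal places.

8.5433

With a Gamma(shape α, rate β) prior, the Poisson likelihood is conjugate: the posterior is Gamma(α + ΣXᵢ, β + n).
Sum of counts S = 110 over n = 9 days.
Posterior: Gamma(α+S, β+n) = Gamma(4.48+110, 4.40+9) = Gamma(114.48, 13.40).
Posterior mean = α/β = 114.48/13.40 = 8.5433.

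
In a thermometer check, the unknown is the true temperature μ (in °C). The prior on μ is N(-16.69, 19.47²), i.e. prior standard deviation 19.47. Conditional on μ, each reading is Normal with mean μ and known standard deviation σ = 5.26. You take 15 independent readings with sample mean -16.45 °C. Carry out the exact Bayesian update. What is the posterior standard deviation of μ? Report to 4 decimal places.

For Normal data with known variance σ², a Normal(μ₀, σ₀²) prior on μ is conjugate. Posterior precision = 1/σ₀² + n/σ²; posterior mean is the precision-weighted average of μ₀ and x̄.
σ₀² = 19.47² = 379.0809, σ² = 5.26² = 27.6676; σ² + n·σ₀² = 27.6676 + 15·379.0809 = 5713.8811.
Posterior precision = 1/σ₀² + n/σ² = 1/379.0809 + 15/27.6676 = (σ² + n·σ₀²)/(σ₀²σ²) = 5713.8811/(379.0809·27.6676); posterior variance σₙ² = σ₀²σ²/(σ² + n·σ₀²) = 379.0809·27.6676/5713.8811 = 1.835575.
Posterior SD = √σₙ² = √(379.0809·27.6676/5713.8811) = 1.3548.

1.3548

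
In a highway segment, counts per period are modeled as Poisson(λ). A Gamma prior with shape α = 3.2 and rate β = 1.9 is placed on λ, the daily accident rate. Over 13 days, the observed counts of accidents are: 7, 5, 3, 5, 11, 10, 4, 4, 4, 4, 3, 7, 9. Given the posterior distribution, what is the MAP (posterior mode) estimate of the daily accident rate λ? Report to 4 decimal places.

5.2483

With a Gamma(shape α, rate β) prior, the Poisson likelihood is conjugate: the posterior is Gamma(α + ΣXᵢ, β + n).
Sum of counts S = 76 over n = 13 days.
Posterior: Gamma(α+S, β+n) = Gamma(3.2+76, 1.9+13) = Gamma(79.2, 14.9).
Mode of Gamma(α,β) for α≥1 is (α−1)/β = 78.2/14.9 = 5.2483.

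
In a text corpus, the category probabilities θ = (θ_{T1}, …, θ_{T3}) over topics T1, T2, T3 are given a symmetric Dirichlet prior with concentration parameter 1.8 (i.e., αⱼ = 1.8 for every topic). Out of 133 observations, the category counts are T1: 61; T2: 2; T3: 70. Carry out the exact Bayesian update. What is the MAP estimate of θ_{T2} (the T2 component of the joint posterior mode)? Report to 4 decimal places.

0.0207

The Dirichlet prior is conjugate to the Multinomial likelihood: each posterior αⱼ = prior αⱼ + observed count nⱼ.
Posterior concentration: (62.8, 3.8, 71.8), total = 138.4.
Joint mode component: (α_{T2}−1)/(Σα−K) = 2.8/135.4 = 0.0207.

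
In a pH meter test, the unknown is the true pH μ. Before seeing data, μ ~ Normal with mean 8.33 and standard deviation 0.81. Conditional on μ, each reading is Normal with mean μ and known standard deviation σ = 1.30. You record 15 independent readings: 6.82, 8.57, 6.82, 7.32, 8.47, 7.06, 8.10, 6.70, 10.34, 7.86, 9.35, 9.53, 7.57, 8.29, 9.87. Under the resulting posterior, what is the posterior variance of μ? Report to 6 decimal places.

For Normal data with known variance σ², a Normal(μ₀, σ₀²) prior on μ is conjugate. Posterior precision = 1/σ₀² + n/σ²; posterior mean is the precision-weighted average of μ₀ and x̄.
σ₀² = 0.81² = 0.6561, σ² = 1.30² = 1.69; σ² + n·σ₀² = 1.69 + 15·0.6561 = 11.5315.
Posterior precision = 1/σ₀² + n/σ² = 1/0.6561 + 15/1.69 = (σ² + n·σ₀²)/(σ₀²σ²) = 11.5315/(0.6561·1.69); posterior variance σₙ² = σ₀²σ²/(σ² + n·σ₀²) = 0.6561·1.69/11.5315 = 0.096155.

0.096155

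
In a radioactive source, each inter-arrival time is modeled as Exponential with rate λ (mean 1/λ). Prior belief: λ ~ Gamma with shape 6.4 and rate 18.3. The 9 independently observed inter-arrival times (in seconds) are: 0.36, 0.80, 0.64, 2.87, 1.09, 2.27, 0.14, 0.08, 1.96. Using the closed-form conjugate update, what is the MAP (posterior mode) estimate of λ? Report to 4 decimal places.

0.5051

With a Gamma(shape α, rate β) prior on the exponential rate λ, the posterior after n observations with total T = Σxᵢ is Gamma(α+n, β+T).
Sum of observations T = 10.21 seconds; n = 9.
Posterior: Gamma(6.4+9, 18.3+10.21) = Gamma(15.4, 28.51).
Mode = (α−1)/β = 0.5051.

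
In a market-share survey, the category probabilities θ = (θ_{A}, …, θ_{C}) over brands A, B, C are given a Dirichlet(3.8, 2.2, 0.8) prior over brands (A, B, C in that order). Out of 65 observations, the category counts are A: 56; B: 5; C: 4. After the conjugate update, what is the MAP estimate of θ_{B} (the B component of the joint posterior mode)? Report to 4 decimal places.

0.0901

The Dirichlet prior is conjugate to the Multinomial likelihood: each posterior αⱼ = prior αⱼ + observed count nⱼ.
Posterior concentration: (59.8, 7.2, 4.8), total = 71.8.
Joint mode component: (α_{B}−1)/(Σα−K) = 6.2/68.8 = 0.0901.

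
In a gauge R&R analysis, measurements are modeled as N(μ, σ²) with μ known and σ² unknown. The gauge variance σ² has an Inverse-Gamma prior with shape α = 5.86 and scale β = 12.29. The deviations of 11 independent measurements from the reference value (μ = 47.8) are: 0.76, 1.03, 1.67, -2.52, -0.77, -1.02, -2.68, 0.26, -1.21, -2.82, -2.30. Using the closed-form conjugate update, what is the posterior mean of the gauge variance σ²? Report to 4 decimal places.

With known mean μ and an Inverse-Gamma(α, β) prior on σ², the Normal likelihood is conjugate: posterior is Inv-Gamma(α + n/2, β + Σ(xᵢ−μ)²/2).
Σ(xᵢ−μ)² = (0.76)² + (1.03)² + (1.67)² + (-2.52)² + (-0.77)² + (-1.02)² + (-2.68)² + (0.26)² + (-1.21)² + (-2.82)² + (-2.30)² = 34.3676.
Posterior: Inv-Gamma(5.86 + 11/2, 12.29 + 34.3676/2) = Inv-Gamma(11.36, 29.47380).
E[σ²|data] = β/(α−1) = 29.47380/10.36 = 2.8450.

2.8450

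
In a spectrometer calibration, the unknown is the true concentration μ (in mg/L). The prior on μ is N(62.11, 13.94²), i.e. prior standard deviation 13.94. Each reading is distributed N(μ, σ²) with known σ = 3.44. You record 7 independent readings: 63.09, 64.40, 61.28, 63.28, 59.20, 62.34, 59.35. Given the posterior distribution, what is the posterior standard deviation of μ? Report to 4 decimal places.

For Normal data with known variance σ², a Normal(μ₀, σ₀²) prior on μ is conjugate. Posterior precision = 1/σ₀² + n/σ²; posterior mean is the precision-weighted average of μ₀ and x̄.
σ₀² = 13.94² = 194.3236, σ² = 3.44² = 11.8336; σ² + n·σ₀² = 11.8336 + 7·194.3236 = 1372.0988.
Posterior precision = 1/σ₀² + n/σ² = 1/194.3236 + 7/11.8336 = (σ² + n·σ₀²)/(σ₀²σ²) = 1372.0988/(194.3236·11.8336); posterior variance σₙ² = σ₀²σ²/(σ² + n·σ₀²) = 194.3236·11.8336/1372.0988 = 1.675935.
Posterior SD = √σₙ² = √(194.3236·11.8336/1372.0988) = 1.2946.

1.2946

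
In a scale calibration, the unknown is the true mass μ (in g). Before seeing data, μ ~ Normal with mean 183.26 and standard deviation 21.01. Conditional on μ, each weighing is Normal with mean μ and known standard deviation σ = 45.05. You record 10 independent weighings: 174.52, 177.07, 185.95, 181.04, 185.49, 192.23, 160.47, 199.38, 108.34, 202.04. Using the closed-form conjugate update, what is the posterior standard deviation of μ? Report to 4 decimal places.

11.7911

For Normal data with known variance σ², a Normal(μ₀, σ₀²) prior on μ is conjugate. Posterior precision = 1/σ₀² + n/σ²; posterior mean is the precision-weighted average of μ₀ and x̄.
σ₀² = 21.01² = 441.4201, σ² = 45.05² = 2029.5025; σ² + n·σ₀² = 2029.5025 + 10·441.4201 = 6443.7035.
Posterior precision = 1/σ₀² + n/σ² = 1/441.4201 + 10/2029.5025 = (σ² + n·σ₀²)/(σ₀²σ²) = 6443.7035/(441.4201·2029.5025); posterior variance σₙ² = σ₀²σ²/(σ² + n·σ₀²) = 441.4201·2029.5025/6443.7035 = 139.029239.
Posterior SD = √σₙ² = √(441.4201·2029.5025/6443.7035) = 11.7911.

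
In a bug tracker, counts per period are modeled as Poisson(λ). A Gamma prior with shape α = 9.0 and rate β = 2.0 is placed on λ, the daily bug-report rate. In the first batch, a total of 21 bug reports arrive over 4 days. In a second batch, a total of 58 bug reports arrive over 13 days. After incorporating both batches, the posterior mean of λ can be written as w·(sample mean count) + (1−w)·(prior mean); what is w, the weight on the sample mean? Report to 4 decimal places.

0.8947

With a Gamma(shape α, rate β) prior, the Poisson likelihood is conjugate: the posterior is Gamma(α + ΣXᵢ, β + n).
Total number of days: n = 4 + 13 = 17.
Posterior mean = (α₀+S)/(β₀+n) = [n/(β₀+n)]·(S/n) + [β₀/(β₀+n)]·(α₀/β₀), so only n and β₀ enter the weight.
Weight on data w = n/(β₀+n) = 17/(2.0+17) = 17/19.0 = 0.8947.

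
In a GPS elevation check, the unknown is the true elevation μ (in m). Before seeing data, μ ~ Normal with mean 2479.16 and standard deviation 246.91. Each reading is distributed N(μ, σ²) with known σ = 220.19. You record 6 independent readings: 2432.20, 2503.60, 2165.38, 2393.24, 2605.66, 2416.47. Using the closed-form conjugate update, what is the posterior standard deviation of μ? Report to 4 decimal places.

For Normal data with known variance σ², a Normal(μ₀, σ₀²) prior on μ is conjugate. Posterior precision = 1/σ₀² + n/σ²; posterior mean is the precision-weighted average of μ₀ and x̄.
σ₀² = 246.91² = 60964.5481, σ² = 220.19² = 48483.6361; σ² + n·σ₀² = 48483.6361 + 6·60964.5481 = 414270.9247.
Posterior precision = 1/σ₀² + n/σ² = 1/60964.5481 + 6/48483.6361 = (σ² + n·σ₀²)/(σ₀²σ²) = 414270.9247/(60964.5481·48483.6361); posterior variance σₙ² = σ₀²σ²/(σ² + n·σ₀²) = 60964.5481·48483.6361/414270.9247 = 7134.903245.
Posterior SD = √σₙ² = √(60964.5481·48483.6361/414270.9247) = 84.4684.

84.4684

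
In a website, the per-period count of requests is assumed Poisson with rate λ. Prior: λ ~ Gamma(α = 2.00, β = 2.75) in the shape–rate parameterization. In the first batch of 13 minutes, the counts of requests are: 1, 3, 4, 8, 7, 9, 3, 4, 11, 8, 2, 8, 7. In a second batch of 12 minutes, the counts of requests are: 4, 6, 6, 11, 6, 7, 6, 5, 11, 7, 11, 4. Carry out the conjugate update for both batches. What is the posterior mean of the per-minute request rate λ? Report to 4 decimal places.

5.8018

With a Gamma(shape α, rate β) prior, the Poisson likelihood is conjugate: the posterior is Gamma(α + ΣXᵢ, β + n).
Batch 1: sum of counts S = 75 over n = 13 minutes.
After batch 1: Gamma(α+S, β+n) = Gamma(2.00+75, 2.75+13) = Gamma(77.00, 15.75).
Batch 2: sum of counts S = 84 over n = 12 minutes.
After batch 2: Gamma(α+S, β+n) = Gamma(77.00+84, 15.75+12) = Gamma(161.00, 27.75).
Posterior mean = α/β = 161.00/27.75 = 5.8018.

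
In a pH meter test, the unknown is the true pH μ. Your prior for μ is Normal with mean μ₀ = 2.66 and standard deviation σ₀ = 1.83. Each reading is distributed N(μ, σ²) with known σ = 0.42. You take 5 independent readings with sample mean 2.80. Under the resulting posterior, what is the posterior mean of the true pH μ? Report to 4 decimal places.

For Normal data with known variance σ², a Normal(μ₀, σ₀²) prior on μ is conjugate. Posterior precision = 1/σ₀² + n/σ²; posterior mean is the precision-weighted average of μ₀ and x̄.
n·x̄ = 5·2.80 = 14.
σ₀² = 1.83² = 3.3489, σ² = 0.42² = 0.1764; σ² + n·σ₀² = 0.1764 + 5·3.3489 = 16.9209.
Posterior mean = (μ₀/σ₀² + n·x̄/σ²)/(1/σ₀² + n/σ²) = (σ²·μ₀ + σ₀²·n·x̄)/(σ² + n·σ₀²) = (0.1764·2.66 + 3.3489·14)/16.9209 = 47.353824/16.9209 = 2.7985.

2.7985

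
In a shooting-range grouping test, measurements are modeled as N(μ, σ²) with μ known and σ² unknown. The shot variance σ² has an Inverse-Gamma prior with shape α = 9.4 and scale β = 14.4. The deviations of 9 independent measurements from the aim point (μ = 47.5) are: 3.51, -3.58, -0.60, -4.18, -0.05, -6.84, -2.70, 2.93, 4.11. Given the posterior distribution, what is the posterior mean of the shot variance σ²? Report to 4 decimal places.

With known mean μ and an Inverse-Gamma(α, β) prior on σ², the Normal likelihood is conjugate: posterior is Inv-Gamma(α + n/2, β + Σ(xᵢ−μ)²/2).
Σ(xᵢ−μ)² = (3.51)² + (-3.58)² + (-0.60)² + (-4.18)² + (-0.05)² + (-6.84)² + (-2.70)² + (2.93)² + (4.11)² = 122.5240.
Posterior: Inv-Gamma(9.4 + 9/2, 14.4 + 122.5240/2) = Inv-Gamma(13.90, 75.66200).
E[σ²|data] = β/(α−1) = 75.66200/12.90 = 5.8653.

5.8653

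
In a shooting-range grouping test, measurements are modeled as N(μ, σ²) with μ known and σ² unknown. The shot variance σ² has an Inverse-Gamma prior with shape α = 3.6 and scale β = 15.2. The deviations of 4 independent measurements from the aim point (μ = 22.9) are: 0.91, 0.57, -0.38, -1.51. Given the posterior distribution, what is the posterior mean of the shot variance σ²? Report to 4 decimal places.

3.6932

With known mean μ and an Inverse-Gamma(α, β) prior on σ², the Normal likelihood is conjugate: posterior is Inv-Gamma(α + n/2, β + Σ(xᵢ−μ)²/2).
Σ(xᵢ−μ)² = (0.91)² + (0.57)² + (-0.38)² + (-1.51)² = 3.5775.
Posterior: Inv-Gamma(3.6 + 4/2, 15.2 + 3.5775/2) = Inv-Gamma(5.60, 16.98875).
E[σ²|data] = β/(α−1) = 16.98875/4.60 = 3.6932.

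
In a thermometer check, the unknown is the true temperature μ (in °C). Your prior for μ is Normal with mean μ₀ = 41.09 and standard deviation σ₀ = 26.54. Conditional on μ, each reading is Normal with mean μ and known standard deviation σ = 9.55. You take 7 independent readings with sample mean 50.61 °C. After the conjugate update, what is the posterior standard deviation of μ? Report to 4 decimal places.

For Normal data with known variance σ², a Normal(μ₀, σ₀²) prior on μ is conjugate. Posterior precision = 1/σ₀² + n/σ²; posterior mean is the precision-weighted average of μ₀ and x̄.
σ₀² = 26.54² = 704.3716, σ² = 9.55² = 91.2025; σ² + n·σ₀² = 91.2025 + 7·704.3716 = 5021.8037.
Posterior precision = 1/σ₀² + n/σ² = 1/704.3716 + 7/91.2025 = (σ² + n·σ₀²)/(σ₀²σ²) = 5021.8037/(704.3716·91.2025); posterior variance σₙ² = σ₀²σ²/(σ² + n·σ₀²) = 704.3716·91.2025/5021.8037 = 12.792306.
Posterior SD = √σₙ² = √(704.3716·91.2025/5021.8037) = 3.5766.

3.5766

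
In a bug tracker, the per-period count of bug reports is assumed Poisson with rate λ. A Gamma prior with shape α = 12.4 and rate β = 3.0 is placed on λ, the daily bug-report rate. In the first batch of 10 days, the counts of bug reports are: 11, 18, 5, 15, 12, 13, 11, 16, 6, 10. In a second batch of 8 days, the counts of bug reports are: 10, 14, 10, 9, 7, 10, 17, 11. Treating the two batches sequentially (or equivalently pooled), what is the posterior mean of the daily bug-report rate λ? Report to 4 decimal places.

10.3524

With a Gamma(shape α, rate β) prior, the Poisson likelihood is conjugate: the posterior is Gamma(α + ΣXᵢ, β + n).
Batch 1: sum of counts S = 117 over n = 10 days.
After batch 1: Gamma(α+S, β+n) = Gamma(12.4+117, 3.0+10) = Gamma(129.4, 13.0).
Batch 2: sum of counts S = 88 over n = 8 days.
After batch 2: Gamma(α+S, β+n) = Gamma(129.4+88, 13.0+8) = Gamma(217.4, 21.0).
Posterior mean = α/β = 217.4/21.0 = 10.3524.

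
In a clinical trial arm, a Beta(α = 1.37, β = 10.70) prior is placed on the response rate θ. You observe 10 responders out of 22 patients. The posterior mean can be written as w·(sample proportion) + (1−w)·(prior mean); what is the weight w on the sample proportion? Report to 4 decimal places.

0.6457

The Beta prior is conjugate to a Binomial/Bernoulli likelihood; the update adds successes to α and failures to β.
Posterior mean = (α₀+k)/(α₀+β₀+n) = [n/(α₀+β₀+n)]·(k/n) + [(α₀+β₀)/(α₀+β₀+n)]·α₀/(α₀+β₀), so only n and the prior enter the weight.
The weight on the data is w = n/(α₀+β₀+n) = 22/(1.37+10.70+22) = 22/34.07 = 0.6457.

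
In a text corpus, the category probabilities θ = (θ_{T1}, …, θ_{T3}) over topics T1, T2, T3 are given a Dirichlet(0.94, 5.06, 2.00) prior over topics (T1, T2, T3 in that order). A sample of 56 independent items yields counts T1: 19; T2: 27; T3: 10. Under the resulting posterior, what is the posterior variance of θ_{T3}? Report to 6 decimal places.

0.002344

The Dirichlet prior is conjugate to the Multinomial likelihood: each posterior αⱼ = prior αⱼ + observed count nⱼ.
Posterior concentration: (19.94, 32.06, 12.00), total = 64.00.
Var[θ_j] = α_j(Σα−α_j)/((Σα)²(Σα+1)) = 12.00·52.00/(64.00²·65.00) = 0.002344.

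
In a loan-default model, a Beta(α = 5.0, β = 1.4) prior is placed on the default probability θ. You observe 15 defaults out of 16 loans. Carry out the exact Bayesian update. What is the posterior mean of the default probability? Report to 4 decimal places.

The Beta prior is conjugate to a Binomial/Bernoulli likelihood; the update adds successes to α and failures to β.
Posterior: Beta(α+k, β+n−k) = Beta(5.0+15, 1.4+1) = Beta(20.0, 2.4).
Posterior mean = α/(α+β) = 20.0/22.4 = 0.8929.

0.8929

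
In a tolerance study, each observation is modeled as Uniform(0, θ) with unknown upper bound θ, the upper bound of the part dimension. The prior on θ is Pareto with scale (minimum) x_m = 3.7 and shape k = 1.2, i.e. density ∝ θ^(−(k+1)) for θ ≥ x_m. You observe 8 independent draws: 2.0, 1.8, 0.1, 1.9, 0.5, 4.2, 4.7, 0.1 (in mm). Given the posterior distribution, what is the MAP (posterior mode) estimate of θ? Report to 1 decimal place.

A Pareto(scale x_m, shape k) prior on the upper bound θ of Uniform(0, θ) is conjugate: posterior is Pareto(max(x_m, max xᵢ), k + n).
Sample maximum = 4.7; prior scale x_m = 3.7 → posterior scale = max = 4.7.
Posterior shape = 1.2 + 8 = 9.2.
The Pareto density is decreasing on [x_m, ∞), so the mode is x_m = 4.7.

4.7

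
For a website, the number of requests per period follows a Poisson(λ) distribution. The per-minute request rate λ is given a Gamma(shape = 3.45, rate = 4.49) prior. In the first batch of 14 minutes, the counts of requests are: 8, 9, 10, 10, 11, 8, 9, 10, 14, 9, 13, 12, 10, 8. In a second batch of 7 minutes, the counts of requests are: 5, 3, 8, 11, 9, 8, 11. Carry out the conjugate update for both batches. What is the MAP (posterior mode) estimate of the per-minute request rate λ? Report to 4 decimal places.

With a Gamma(shape α, rate β) prior, the Poisson likelihood is conjugate: the posterior is Gamma(α + ΣXᵢ, β + n).
Batch 1: sum of counts S = 141 over n = 14 minutes.
After batch 1: Gamma(α+S, β+n) = Gamma(3.45+141, 4.49+14) = Gamma(144.45, 18.49).
Batch 2: sum of counts S = 55 over n = 7 minutes.
After batch 2: Gamma(α+S, β+n) = Gamma(144.45+55, 18.49+7) = Gamma(199.45, 25.49).
Mode of Gamma(α,β) for α≥1 is (α−1)/β = 198.45/25.49 = 7.7854.

7.7854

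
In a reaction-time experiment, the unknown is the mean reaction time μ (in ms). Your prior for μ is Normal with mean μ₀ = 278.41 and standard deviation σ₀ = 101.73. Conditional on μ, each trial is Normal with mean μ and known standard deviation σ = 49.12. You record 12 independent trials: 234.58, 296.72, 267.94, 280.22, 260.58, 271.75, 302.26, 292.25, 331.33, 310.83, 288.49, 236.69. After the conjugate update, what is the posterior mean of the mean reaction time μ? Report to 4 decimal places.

For Normal data with known variance σ², a Normal(μ₀, σ₀²) prior on μ is conjugate. Posterior precision = 1/σ₀² + n/σ²; posterior mean is the precision-weighted average of μ₀ and x̄.
Σxᵢ = 234.58 + 296.72 + 267.94 + 280.22 + 260.58 + 271.75 + 302.26 + 292.25 + 331.33 + 310.83 + 288.49 + 236.69 = 3373.64, so n·x̄ = 3373.64.
σ₀² = 101.73² = 10348.9929, σ² = 49.12² = 2412.7744; σ² + n·σ₀² = 2412.7744 + 12·10348.9929 = 126600.6892.
Posterior mean = (μ₀/σ₀² + n·x̄/σ²)/(1/σ₀² + n/σ²) = (σ²·μ₀ + σ₀²·n·x̄)/(σ² + n·σ₀²) = (2412.7744·278.41 + 10348.9929·3373.64)/126600.6892 = 35585516.92786/126600.6892 = 281.0847.

281.0847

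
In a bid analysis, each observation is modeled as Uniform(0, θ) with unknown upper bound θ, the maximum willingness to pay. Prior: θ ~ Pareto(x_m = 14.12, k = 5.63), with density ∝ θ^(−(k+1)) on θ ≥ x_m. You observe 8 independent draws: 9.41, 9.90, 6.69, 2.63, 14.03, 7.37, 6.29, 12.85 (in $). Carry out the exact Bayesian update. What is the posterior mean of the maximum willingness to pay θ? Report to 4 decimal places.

15.2380

A Pareto(scale x_m, shape k) prior on the upper bound θ of Uniform(0, θ) is conjugate: posterior is Pareto(max(x_m, max xᵢ), k + n).
Sample maximum = 14.03; prior scale x_m = 14.12 → posterior scale = max = 14.12.
Posterior shape = 5.63 + 8 = 13.63.
E[θ|data] = k·x_m/(k−1) = 13.63·14.12/12.63 = 15.2380.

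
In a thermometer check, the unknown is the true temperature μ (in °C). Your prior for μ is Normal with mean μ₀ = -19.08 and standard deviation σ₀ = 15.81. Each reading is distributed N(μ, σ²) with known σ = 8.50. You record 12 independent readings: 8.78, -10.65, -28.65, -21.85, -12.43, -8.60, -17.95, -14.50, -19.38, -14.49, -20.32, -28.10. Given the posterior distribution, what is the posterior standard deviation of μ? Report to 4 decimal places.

For Normal data with known variance σ², a Normal(μ₀, σ₀²) prior on μ is conjugate. Posterior precision = 1/σ₀² + n/σ²; posterior mean is the precision-weighted average of μ₀ and x̄.
σ₀² = 15.81² = 249.9561, σ² = 8.50² = 72.25; σ² + n·σ₀² = 72.25 + 12·249.9561 = 3071.7232.
Posterior precision = 1/σ₀² + n/σ² = 1/249.9561 + 12/72.25 = (σ² + n·σ₀²)/(σ₀²σ²) = 3071.7232/(249.9561·72.25); posterior variance σₙ² = σ₀²σ²/(σ² + n·σ₀²) = 249.9561·72.25/3071.7232 = 5.879217.
Posterior SD = √σₙ² = √(249.9561·72.25/3071.7232) = 2.4247.

2.4247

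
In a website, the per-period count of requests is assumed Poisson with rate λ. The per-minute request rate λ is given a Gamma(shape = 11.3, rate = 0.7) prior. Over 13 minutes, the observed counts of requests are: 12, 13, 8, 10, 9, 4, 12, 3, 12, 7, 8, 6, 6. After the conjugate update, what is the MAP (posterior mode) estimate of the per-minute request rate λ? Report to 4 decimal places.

With a Gamma(shape α, rate β) prior, the Poisson likelihood is conjugate: the posterior is Gamma(α + ΣXᵢ, β + n).
Sum of counts S = 110 over n = 13 minutes.
Posterior: Gamma(α+S, β+n) = Gamma(11.3+110, 0.7+13) = Gamma(121.3, 13.7).
Mode of Gamma(α,β) for α≥1 is (α−1)/β = 120.3/13.7 = 8.7810.

8.7810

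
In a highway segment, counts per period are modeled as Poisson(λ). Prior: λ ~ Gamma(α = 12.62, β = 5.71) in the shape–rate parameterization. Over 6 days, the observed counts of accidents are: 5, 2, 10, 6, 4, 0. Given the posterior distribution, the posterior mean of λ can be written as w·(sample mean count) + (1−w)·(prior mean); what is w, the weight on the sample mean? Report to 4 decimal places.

0.5124

With a Gamma(shape α, rate β) prior, the Poisson likelihood is conjugate: the posterior is Gamma(α + ΣXᵢ, β + n).
Posterior mean = (α₀+S)/(β₀+n) = [n/(β₀+n)]·(S/n) + [β₀/(β₀+n)]·(α₀/β₀), so only n and β₀ enter the weight.
Weight on data w = n/(β₀+n) = 6/(5.71+6) = 6/11.71 = 0.5124.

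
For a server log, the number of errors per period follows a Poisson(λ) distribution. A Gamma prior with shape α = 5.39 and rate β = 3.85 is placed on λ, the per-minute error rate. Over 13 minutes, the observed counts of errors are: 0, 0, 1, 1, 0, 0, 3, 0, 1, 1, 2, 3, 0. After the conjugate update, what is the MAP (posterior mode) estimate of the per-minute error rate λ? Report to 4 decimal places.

With a Gamma(shape α, rate β) prior, the Poisson likelihood is conjugate: the posterior is Gamma(α + ΣXᵢ, β + n).
Sum of counts S = 12 over n = 13 minutes.
Posterior: Gamma(α+S, β+n) = Gamma(5.39+12, 3.85+13) = Gamma(17.39, 16.85).
Mode of Gamma(α,β) for α≥1 is (α−1)/β = 16.39/16.85 = 0.9727.

0.9727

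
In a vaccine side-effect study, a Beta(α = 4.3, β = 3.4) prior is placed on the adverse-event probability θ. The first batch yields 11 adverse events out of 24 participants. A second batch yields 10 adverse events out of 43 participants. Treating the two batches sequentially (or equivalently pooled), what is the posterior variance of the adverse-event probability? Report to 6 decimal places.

0.002959

The Beta prior is conjugate to a Binomial/Bernoulli likelihood; the update adds successes to α and failures to β.
After batch 1: Beta(4.3+11, 3.4+13) = Beta(15.3, 16.4).
After batch 2: Beta(15.3+10, 16.4+33) = Beta(25.3, 49.4).
Var = αβ/((α+β)²(α+β+1)) = 25.3·49.4/(74.7²·75.7) = 0.002959.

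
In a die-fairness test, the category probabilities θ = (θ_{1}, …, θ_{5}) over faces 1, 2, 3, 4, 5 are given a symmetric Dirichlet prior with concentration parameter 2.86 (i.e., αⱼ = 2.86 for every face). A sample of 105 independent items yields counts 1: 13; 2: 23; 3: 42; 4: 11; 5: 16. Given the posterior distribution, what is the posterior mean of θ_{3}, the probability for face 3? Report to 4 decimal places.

0.3760

The Dirichlet prior is conjugate to the Multinomial likelihood: each posterior αⱼ = prior αⱼ + observed count nⱼ.
Posterior concentration: (15.86, 25.86, 44.86, 13.86, 18.86), total = 119.30.
E[θ_{3}|data] = α_{3}/Σα = 44.86/119.30 = 0.3760.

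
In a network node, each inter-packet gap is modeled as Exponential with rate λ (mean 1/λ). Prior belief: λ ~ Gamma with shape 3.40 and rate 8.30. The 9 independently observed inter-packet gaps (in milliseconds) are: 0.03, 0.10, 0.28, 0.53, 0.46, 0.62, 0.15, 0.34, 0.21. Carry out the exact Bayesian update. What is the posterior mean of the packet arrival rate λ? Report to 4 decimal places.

With a Gamma(shape α, rate β) prior on the exponential rate λ, the posterior after n observations with total T = Σxᵢ is Gamma(α+n, β+T).
Sum of observations T = 2.72 milliseconds; n = 9.
Posterior: Gamma(3.40+9, 8.30+2.72) = Gamma(12.40, 11.02).
Posterior mean of λ = α/β = 12.40/11.02 = 1.1252.

1.1252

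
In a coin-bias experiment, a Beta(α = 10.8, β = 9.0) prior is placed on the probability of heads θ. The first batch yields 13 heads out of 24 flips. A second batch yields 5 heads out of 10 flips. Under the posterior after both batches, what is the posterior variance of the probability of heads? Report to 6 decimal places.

0.004539

The Beta prior is conjugate to a Binomial/Bernoulli likelihood; the update adds successes to α and failures to β.
After batch 1: Beta(10.8+13, 9.0+11) = Beta(23.8, 20.0).
After batch 2: Beta(23.8+5, 20.0+5) = Beta(28.8, 25.0).
Var = αβ/((α+β)²(α+β+1)) = 28.8·25.0/(53.8²·54.8) = 0.004539.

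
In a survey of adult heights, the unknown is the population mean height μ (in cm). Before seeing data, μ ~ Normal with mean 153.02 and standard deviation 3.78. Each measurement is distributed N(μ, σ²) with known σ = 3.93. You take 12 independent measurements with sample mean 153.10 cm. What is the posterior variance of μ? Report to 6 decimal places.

For Normal data with known variance σ², a Normal(μ₀, σ₀²) prior on μ is conjugate. Posterior precision = 1/σ₀² + n/σ²; posterior mean is the precision-weighted average of μ₀ and x̄.
σ₀² = 3.78² = 14.2884, σ² = 3.93² = 15.4449; σ² + n·σ₀² = 15.4449 + 12·14.2884 = 186.9057.
Posterior precision = 1/σ₀² + n/σ² = 1/14.2884 + 12/15.4449 = (σ² + n·σ₀²)/(σ₀²σ²) = 186.9057/(14.2884·15.4449); posterior variance σₙ² = σ₀²σ²/(σ² + n·σ₀²) = 14.2884·15.4449/186.9057 = 1.180718.

1.180718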